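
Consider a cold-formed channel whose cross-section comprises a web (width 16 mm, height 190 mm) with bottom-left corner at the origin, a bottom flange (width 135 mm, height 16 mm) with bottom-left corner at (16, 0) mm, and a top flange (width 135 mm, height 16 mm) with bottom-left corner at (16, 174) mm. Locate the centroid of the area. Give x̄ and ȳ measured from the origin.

x̄ = 52.32 mm, ȳ = 95.00 mm

Part | A | x̄ᵢ | ȳᵢ | A·x̄ᵢ | A·ȳᵢ
web | 3040.00 | 8.00 | 95.00 | 24320.00 | 288800.00
bottom flange | 2160.00 | 83.50 | 8.00 | 180360.00 | 17280.00
top flange | 2160.00 | 83.50 | 182.00 | 180360.00 | 393120.00
Σ | 7360.00 |  |  | 385040.00 | 699200.00
x̄ = 385040.00 / 7360.00 = 52.32 mm
ȳ = 699200.00 / 7360.00 = 95.00 mm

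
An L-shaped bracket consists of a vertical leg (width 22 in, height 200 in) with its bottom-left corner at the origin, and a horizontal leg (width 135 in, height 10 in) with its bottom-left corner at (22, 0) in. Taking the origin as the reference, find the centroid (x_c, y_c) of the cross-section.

Part | A | x̄ᵢ | ȳᵢ | A·x̄ᵢ | A·ȳᵢ
vertical leg | 4400.00 | 11.00 | 100.00 | 48400.00 | 440000.00
horizontal leg | 1350.00 | 89.50 | 5.00 | 120825.00 | 6750.00
Σ | 5750.00 |  |  | 169225.00 | 446750.00
x_c = 169225.00 / 5750.00 = 29.43 in
y_c = 446750.00 / 5750.00 = 77.70 in

x_c = 29.43 in, y_c = 77.70 in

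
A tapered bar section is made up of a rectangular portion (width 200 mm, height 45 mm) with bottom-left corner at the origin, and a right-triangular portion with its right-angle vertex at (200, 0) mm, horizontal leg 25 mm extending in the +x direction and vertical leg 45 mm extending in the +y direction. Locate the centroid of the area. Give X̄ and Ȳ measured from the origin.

X̄ = 106.37 mm, Ȳ = 22.06 mm

Part | A | x̄ᵢ | ȳᵢ | A·x̄ᵢ | A·ȳᵢ
rectangular portion | 9000.00 | 100.00 | 22.50 | 900000.00 | 202500.00
triangular portion | 562.50 | 208.33 | 15.00 | 117187.50 | 8437.50
Σ | 9562.50 |  |  | 1017187.50 | 210937.50
X̄ = 1017187.50 / 9562.50 = 106.37 mm
Ȳ = 210937.50 / 9562.50 = 22.06 mm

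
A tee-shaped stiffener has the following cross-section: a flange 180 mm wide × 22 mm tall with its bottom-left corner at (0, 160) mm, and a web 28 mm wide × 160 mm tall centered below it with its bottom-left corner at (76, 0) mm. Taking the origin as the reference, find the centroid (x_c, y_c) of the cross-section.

web: A = 28 × 160 = 4480.00, centroid at (90.00, 80.00).
flange: A = 180 × 22 = 3960.00, centroid at (90.00, 171.00).
ΣA = 8440.00 mm²
ΣAx_c = (4480.00)(90.00) + (3960.00)(90.00) = 759600.00 mm³
ΣAy_c = (4480.00)(80.00) + (3960.00)(171.00) = 1035560.00 mm³
x_c = 759600.00 / 8440.00 = 90.00 mm
y_c = 1035560.00 / 8440.00 = 122.70 mm

x_c = 90.00 mm, y_c = 122.70 mm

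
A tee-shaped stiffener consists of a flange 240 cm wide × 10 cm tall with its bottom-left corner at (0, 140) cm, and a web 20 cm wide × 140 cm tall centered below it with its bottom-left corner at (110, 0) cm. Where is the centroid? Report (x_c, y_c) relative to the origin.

x_c = 120.00 cm, y_c = 104.62 cm

Part | A | x̄ᵢ | ȳᵢ | A·x̄ᵢ | A·ȳᵢ
web | 2800.00 | 120.00 | 70.00 | 336000.00 | 196000.00
flange | 2400.00 | 120.00 | 145.00 | 288000.00 | 348000.00
Σ | 5200.00 |  |  | 624000.00 | 544000.00
x_c = 624000.00 / 5200.00 = 120.00 cm
y_c = 544000.00 / 5200.00 = 104.62 cm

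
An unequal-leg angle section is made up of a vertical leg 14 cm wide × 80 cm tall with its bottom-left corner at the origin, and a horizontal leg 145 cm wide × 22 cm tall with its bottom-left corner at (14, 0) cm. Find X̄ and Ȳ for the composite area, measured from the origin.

vertical leg: A = 14 × 80 = 1120.00, centroid at (7.00, 40.00).
horizontal leg: A = 145 × 22 = 3190.00, centroid at (86.50, 11.00).
ΣA = 4310.00 cm², ΣAX̄ = 283775.00 cm³, ΣAȲ = 79890.00 cm³.
X̄ = 283775.00/4310.00 = 65.84 cm; Ȳ = 79890.00/4310.00 = 18.54 cm.

X̄ = 65.84 cm, Ȳ = 18.54 cm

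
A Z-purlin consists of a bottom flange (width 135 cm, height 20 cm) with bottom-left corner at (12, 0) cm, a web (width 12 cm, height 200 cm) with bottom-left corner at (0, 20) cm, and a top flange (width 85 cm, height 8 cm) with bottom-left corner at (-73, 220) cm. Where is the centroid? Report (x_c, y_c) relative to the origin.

x_c = 36.04 cm, y_c = 80.85 cm

bottom flange: A = 135 × 20 = 2700.00, centroid at (79.50, 10.00).
web: A = 12 × 200 = 2400.00, centroid at (6.00, 120.00).
top flange: A = 85 × 8 = 680.00, centroid at (-30.50, 224.00).
ΣA = 5780.00 cm²
ΣAx_c = (2700.00)(79.50) + (2400.00)(6.00) + (680.00)(-30.50) = 208310.00 cm³
ΣAy_c = (2700.00)(10.00) + (2400.00)(120.00) + (680.00)(224.00) = 467320.00 cm³
x_c = 208310.00 / 5780.00 = 36.04 cm
y_c = 467320.00 / 5780.00 = 80.85 cm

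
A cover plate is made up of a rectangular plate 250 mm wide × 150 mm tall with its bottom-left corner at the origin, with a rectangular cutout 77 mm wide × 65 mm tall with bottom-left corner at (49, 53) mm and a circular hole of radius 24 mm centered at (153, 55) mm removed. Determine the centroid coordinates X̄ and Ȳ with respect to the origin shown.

plate: A = 250 × 150 = 37500.00, centroid at (125.00, 75.00).
hole 1: A = −(77 × 65) = -5005.00, centroid at (87.50, 85.50).
hole 2: A = −π·24² = -1809.56, centroid at (153.00, 55.00).
ΣA = 30685.44 mm²
ΣAX̄ = (37500.00)(125.00) + (-5005.00)(87.50) + (-1809.56)(153.00) = 3972700.22 mm³
ΣAȲ = (37500.00)(75.00) + (-5005.00)(85.50) + (-1809.56)(55.00) = 2285046.84 mm³
X̄ = 3972700.22 / 30685.44 = 129.47 mm
Ȳ = 2285046.84 / 30685.44 = 74.47 mm

X̄ = 129.47 mm, Ȳ = 74.47 mm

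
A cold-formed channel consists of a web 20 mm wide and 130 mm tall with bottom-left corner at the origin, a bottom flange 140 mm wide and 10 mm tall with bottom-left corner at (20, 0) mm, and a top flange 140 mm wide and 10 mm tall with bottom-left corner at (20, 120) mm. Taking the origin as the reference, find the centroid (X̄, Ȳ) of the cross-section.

Part | A | x̄ᵢ | ȳᵢ | A·x̄ᵢ | A·ȳᵢ
web | 2600.00 | 10.00 | 65.00 | 26000.00 | 169000.00
bottom flange | 1400.00 | 90.00 | 5.00 | 126000.00 | 7000.00
top flange | 1400.00 | 90.00 | 125.00 | 126000.00 | 175000.00
Σ | 5400.00 |  |  | 278000.00 | 351000.00
X̄ = 278000.00 / 5400.00 = 51.48 mm
Ȳ = 351000.00 / 5400.00 = 65.00 mm

X̄ = 51.48 mm, Ȳ = 65.00 mm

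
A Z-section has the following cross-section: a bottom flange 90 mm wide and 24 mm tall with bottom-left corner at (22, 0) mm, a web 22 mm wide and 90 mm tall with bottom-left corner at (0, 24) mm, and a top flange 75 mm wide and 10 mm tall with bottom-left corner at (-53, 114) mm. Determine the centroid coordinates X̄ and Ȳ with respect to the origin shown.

bottom flange: A = 90 × 24 = 2160.00, centroid at (67.00, 12.00).
web: A = 22 × 90 = 1980.00, centroid at (11.00, 69.00).
top flange: A = 75 × 10 = 750.00, centroid at (-15.50, 119.00).
ΣA = 4890.00 mm², ΣAX̄ = 154875.00 mm³, ΣAȲ = 251790.00 mm³.
X̄ = 154875.00/4890.00 = 31.67 mm; Ȳ = 251790.00/4890.00 = 51.49 mm.

X̄ = 31.67 mm, Ȳ = 51.49 mm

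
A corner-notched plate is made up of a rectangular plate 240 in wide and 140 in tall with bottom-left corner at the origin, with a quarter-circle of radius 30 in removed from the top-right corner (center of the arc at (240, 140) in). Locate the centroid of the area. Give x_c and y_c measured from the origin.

x_c = 117.69 in, y_c = 68.77 in

plate: A = 240 × 140 = 33600.00, centroid at (120.00, 70.00).
removed quarter-circle: A = −¼π·30² = -706.86, centroid at (227.27, 127.27).
ΣA = 32893.14 in², ΣAx_c = 3871354.00 in³, ΣAy_c = 2262039.83 in³.
x_c = 3871354.00/32893.14 = 117.69 in; y_c = 2262039.83/32893.14 = 68.77 in.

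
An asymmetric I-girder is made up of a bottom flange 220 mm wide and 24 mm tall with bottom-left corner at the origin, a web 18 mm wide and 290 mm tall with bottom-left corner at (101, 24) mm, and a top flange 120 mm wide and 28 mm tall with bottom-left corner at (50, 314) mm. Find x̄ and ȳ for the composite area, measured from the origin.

Part | A | x̄ᵢ | ȳᵢ | A·x̄ᵢ | A·ȳᵢ
bottom flange | 5280.00 | 110.00 | 12.00 | 580800.00 | 63360.00
web | 5220.00 | 110.00 | 169.00 | 574200.00 | 882180.00
top flange | 3360.00 | 110.00 | 328.00 | 369600.00 | 1102080.00
Σ | 13860.00 |  |  | 1524600.00 | 2047620.00
x̄ = 1524600.00 / 13860.00 = 110.00 mm
ȳ = 2047620.00 / 13860.00 = 147.74 mm

x̄ = 110.00 mm, ȳ = 147.74 mm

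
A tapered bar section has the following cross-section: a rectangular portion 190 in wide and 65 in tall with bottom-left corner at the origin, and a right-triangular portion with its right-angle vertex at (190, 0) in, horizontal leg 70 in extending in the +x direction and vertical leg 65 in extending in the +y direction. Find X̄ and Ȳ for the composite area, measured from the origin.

Part | A | x̄ᵢ | ȳᵢ | A·x̄ᵢ | A·ȳᵢ
rectangular portion | 12350.00 | 95.00 | 32.50 | 1173250.00 | 401375.00
triangular portion | 2275.00 | 213.33 | 21.67 | 485333.33 | 49291.67
Σ | 14625.00 |  |  | 1658583.33 | 450666.67
X̄ = 1658583.33 / 14625.00 = 113.41 in
Ȳ = 450666.67 / 14625.00 = 30.81 in

X̄ = 113.41 in, Ȳ = 30.81 in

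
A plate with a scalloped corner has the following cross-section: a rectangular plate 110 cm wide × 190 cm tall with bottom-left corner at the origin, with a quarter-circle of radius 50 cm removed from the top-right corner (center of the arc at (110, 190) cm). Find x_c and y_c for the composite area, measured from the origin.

x_c = 51.50 cm, y_c = 87.35 cm

plate: A = 110 × 190 = 20900.00, centroid at (55.00, 95.00).
removed quarter-circle: A = −¼π·50² = -1963.50, centroid at (88.78, 168.78).
ΣA = 18936.50 cm², ΣAx_c = 975182.17 cm³, ΣAy_c = 1654102.54 cm³.
x_c = 975182.17/18936.50 = 51.50 cm; y_c = 1654102.54/18936.50 = 87.35 cm.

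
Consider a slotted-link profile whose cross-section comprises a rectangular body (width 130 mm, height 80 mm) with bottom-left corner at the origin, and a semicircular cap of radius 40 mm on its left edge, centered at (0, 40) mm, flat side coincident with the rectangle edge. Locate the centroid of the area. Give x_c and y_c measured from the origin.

rectangular body: A = 130 × 80 = 10400.00, centroid at (65.00, 40.00).
semicircular end: A = ½π·40² = 2513.27, centroid at (-16.98, 40.00).
ΣA = 12913.27 mm²
ΣAx_c = (10400.00)(65.00) + (2513.27)(-16.98) = 633333.33 mm³
ΣAy_c = (10400.00)(40.00) + (2513.27)(40.00) = 516530.96 mm³
x_c = 633333.33 / 12913.27 = 49.05 mm
y_c = 516530.96 / 12913.27 = 40.00 mm

x_c = 49.05 mm, y_c = 40.00 mm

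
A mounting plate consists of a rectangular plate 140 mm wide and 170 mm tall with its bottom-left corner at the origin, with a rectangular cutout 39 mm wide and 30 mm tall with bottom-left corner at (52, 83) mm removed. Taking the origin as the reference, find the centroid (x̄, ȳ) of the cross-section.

plate: A = 140 × 170 = 23800.00, centroid at (70.00, 85.00).
hole: A = −(39 × 30) = -1170.00, centroid at (71.50, 98.00).
ΣA = 22630.00 mm²
ΣAx̄ = (23800.00)(70.00) + (-1170.00)(71.50) = 1582345.00 mm³
ΣAȳ = (23800.00)(85.00) + (-1170.00)(98.00) = 1908340.00 mm³
x̄ = 1582345.00 / 22630.00 = 69.92 mm
ȳ = 1908340.00 / 22630.00 = 84.33 mm

x̄ = 69.92 mm, ȳ = 84.33 mm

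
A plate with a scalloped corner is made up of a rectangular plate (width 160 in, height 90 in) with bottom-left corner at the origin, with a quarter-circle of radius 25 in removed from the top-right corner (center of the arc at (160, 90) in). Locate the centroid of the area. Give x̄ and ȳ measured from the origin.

x̄ = 77.55 in, ȳ = 43.79 in

Part | A | x̄ᵢ | ȳᵢ | A·x̄ᵢ | A·ȳᵢ
plate | 14400.00 | 80.00 | 45.00 | 1152000.00 | 648000.00
removed quarter-circle | -490.87 | 149.39 | 79.39 | -73331.48 | -38970.31
Σ | 13909.13 |  |  | 1078668.52 | 609029.69
x̄ = 1078668.52 / 13909.13 = 77.55 in
ȳ = 609029.69 / 13909.13 = 43.79 in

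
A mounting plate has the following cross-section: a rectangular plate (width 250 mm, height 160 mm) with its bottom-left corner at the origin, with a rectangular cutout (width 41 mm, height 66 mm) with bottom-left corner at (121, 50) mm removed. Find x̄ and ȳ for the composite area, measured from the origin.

x̄ = 123.80 mm, ȳ = 79.78 mm

Part | A | x̄ᵢ | ȳᵢ | A·x̄ᵢ | A·ȳᵢ
plate | 40000.00 | 125.00 | 80.00 | 5000000.00 | 3200000.00
hole | -2706.00 | 141.50 | 83.00 | -382899.00 | -224598.00
Σ | 37294.00 |  |  | 4617101.00 | 2975402.00
x̄ = 4617101.00 / 37294.00 = 123.80 mm
ȳ = 2975402.00 / 37294.00 = 79.78 mm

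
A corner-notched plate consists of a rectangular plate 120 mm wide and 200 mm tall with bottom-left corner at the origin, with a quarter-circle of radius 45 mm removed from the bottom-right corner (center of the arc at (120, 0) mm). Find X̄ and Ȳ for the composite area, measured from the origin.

X̄ = 57.10 mm, Ȳ = 105.74 mm

plate: A = 120 × 200 = 24000.00, centroid at (60.00, 100.00).
removed quarter-circle: A = −¼π·45² = -1590.43, centroid at (100.90, 19.10).
ΣA = 22409.57 mm²
ΣAX̄ = (24000.00)(60.00) + (-1590.43)(100.90) = 1279523.25 mm³
ΣAȲ = (24000.00)(100.00) + (-1590.43)(19.10) = 2369625.00 mm³
X̄ = 1279523.25 / 22409.57 = 57.10 mm
Ȳ = 2369625.00 / 22409.57 = 105.74 mm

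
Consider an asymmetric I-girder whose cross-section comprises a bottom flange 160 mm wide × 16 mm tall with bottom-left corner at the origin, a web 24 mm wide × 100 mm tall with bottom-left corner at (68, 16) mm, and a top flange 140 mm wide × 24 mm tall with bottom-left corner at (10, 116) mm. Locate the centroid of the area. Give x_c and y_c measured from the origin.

x_c = 80.00 mm, y_c = 73.19 mm

Part | A | x̄ᵢ | ȳᵢ | A·x̄ᵢ | A·ȳᵢ
bottom flange | 2560.00 | 80.00 | 8.00 | 204800.00 | 20480.00
web | 2400.00 | 80.00 | 66.00 | 192000.00 | 158400.00
top flange | 3360.00 | 80.00 | 128.00 | 268800.00 | 430080.00
Σ | 8320.00 |  |  | 665600.00 | 608960.00
x_c = 665600.00 / 8320.00 = 80.00 mm
y_c = 608960.00 / 8320.00 = 73.19 mm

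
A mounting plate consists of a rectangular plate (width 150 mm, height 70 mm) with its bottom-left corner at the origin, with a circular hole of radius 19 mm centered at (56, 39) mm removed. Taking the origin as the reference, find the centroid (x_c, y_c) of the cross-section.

plate: A = 150 × 70 = 10500.00, centroid at (75.00, 35.00).
hole: A = −π·19² = -1134.11, centroid at (56.00, 39.00).
ΣA = 9365.89 mm²
ΣAx_c = (10500.00)(75.00) + (-1134.11)(56.00) = 723989.56 mm³
ΣAy_c = (10500.00)(35.00) + (-1134.11)(39.00) = 323269.52 mm³
x_c = 723989.56 / 9365.89 = 77.30 mm
y_c = 323269.52 / 9365.89 = 34.52 mm

x_c = 77.30 mm, y_c = 34.52 mm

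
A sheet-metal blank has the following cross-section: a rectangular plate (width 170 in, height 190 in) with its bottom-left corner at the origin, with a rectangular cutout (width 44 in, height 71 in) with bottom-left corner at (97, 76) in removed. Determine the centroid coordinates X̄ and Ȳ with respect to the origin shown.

X̄ = 81.36 in, Ȳ = 93.23 in

plate: A = 170 × 190 = 32300.00, centroid at (85.00, 95.00).
hole: A = −(44 × 71) = -3124.00, centroid at (119.00, 111.50).
ΣA = 29176.00 in²
ΣAX̄ = (32300.00)(85.00) + (-3124.00)(119.00) = 2373744.00 in³
ΣAȲ = (32300.00)(95.00) + (-3124.00)(111.50) = 2720174.00 in³
X̄ = 2373744.00 / 29176.00 = 81.36 in
Ȳ = 2720174.00 / 29176.00 = 93.23 in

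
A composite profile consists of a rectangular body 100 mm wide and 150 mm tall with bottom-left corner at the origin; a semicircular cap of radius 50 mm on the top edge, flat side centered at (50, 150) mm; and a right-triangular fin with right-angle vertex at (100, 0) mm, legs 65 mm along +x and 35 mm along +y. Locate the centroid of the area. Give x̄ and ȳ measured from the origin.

Part | A | x̄ᵢ | ȳᵢ | A·x̄ᵢ | A·ȳᵢ
rectangular body | 15000.00 | 50.00 | 75.00 | 750000.00 | 1125000.00
semicircular top | 3926.99 | 50.00 | 171.22 | 196349.54 | 672381.96
triangular fin | 1137.50 | 121.67 | 11.67 | 138395.83 | 13270.83
Σ | 20064.49 |  |  | 1084745.37 | 1810652.79
x̄ = 1084745.37 / 20064.49 = 54.06 mm
ȳ = 1810652.79 / 20064.49 = 90.24 mm

x̄ = 54.06 mm, ȳ = 90.24 mm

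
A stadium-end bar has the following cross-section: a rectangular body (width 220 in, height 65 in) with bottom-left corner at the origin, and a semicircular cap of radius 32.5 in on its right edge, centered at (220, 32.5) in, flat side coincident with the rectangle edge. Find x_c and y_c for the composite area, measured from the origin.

rectangular body: A = 220 × 65 = 14300.00, centroid at (110.00, 32.50).
semicircular end: A = ½π·32.5² = 1659.15, centroid at (233.79, 32.50).
ΣA = 15959.15 in²
ΣAx_c = (14300.00)(110.00) + (1659.15)(233.79) = 1960899.21 in³
ΣAy_c = (14300.00)(32.50) + (1659.15)(32.50) = 518672.49 in³
x_c = 1960899.21 / 15959.15 = 122.87 in
y_c = 518672.49 / 15959.15 = 32.50 in

x_c = 122.87 in, y_c = 32.50 in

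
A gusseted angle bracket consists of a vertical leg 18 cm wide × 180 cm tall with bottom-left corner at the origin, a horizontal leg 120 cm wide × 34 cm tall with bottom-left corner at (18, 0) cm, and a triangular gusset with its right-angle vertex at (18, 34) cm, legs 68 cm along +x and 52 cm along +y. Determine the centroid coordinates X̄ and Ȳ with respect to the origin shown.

X̄ = 46.14 cm, Ȳ = 49.70 cm

vertical leg: A = 18 × 180 = 3240.00, centroid at (9.00, 90.00).
horizontal leg: A = 120 × 34 = 4080.00, centroid at (78.00, 17.00).
gusset: A = ½·68·52 = 1768.00, centroid at (40.67, 51.33).
ΣA = 9088.00 cm², ΣAX̄ = 419298.67 cm³, ΣAȲ = 451717.33 cm³.
X̄ = 419298.67/9088.00 = 46.14 cm; Ȳ = 451717.33/9088.00 = 49.70 cm.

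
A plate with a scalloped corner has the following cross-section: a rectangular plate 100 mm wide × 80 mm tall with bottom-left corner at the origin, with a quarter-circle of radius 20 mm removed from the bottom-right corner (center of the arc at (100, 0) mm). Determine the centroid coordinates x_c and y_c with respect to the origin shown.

plate: A = 100 × 80 = 8000.00, centroid at (50.00, 40.00).
removed quarter-circle: A = −¼π·20² = -314.16, centroid at (91.51, 8.49).
ΣA = 7685.84 mm², ΣAx_c = 371250.74 mm³, ΣAy_c = 317333.33 mm³.
x_c = 371250.74/7685.84 = 48.30 mm; y_c = 317333.33/7685.84 = 41.29 mm.

x_c = 48.30 mm, y_c = 41.29 mm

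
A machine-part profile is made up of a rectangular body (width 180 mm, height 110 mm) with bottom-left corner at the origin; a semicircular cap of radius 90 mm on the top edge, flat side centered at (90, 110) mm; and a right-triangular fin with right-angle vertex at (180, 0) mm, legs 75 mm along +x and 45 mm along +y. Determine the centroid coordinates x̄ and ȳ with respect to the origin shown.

x̄ = 95.67 mm, ȳ = 87.69 mm

rectangular body: A = 180 × 110 = 19800.00, centroid at (90.00, 55.00).
semicircular top: A = ½π·90² = 12723.45, centroid at (90.00, 148.20).
triangular fin: A = ½·75·45 = 1687.50, centroid at (205.00, 15.00).
ΣA = 34210.95 mm², ΣAx̄ = 3273048.02 mm³, ΣAȳ = 2999892.03 mm³.
x̄ = 3273048.02/34210.95 = 95.67 mm; ȳ = 2999892.03/34210.95 = 87.69 mm.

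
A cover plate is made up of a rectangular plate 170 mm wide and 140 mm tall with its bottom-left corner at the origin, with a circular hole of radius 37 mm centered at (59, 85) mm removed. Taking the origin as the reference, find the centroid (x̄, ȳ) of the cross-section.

x̄ = 90.73 mm, ȳ = 66.69 mm

plate: A = 170 × 140 = 23800.00, centroid at (85.00, 70.00).
hole: A = −π·37² = -4300.84, centroid at (59.00, 85.00).
ΣA = 19499.16 mm², ΣAx̄ = 1769250.42 mm³, ΣAȳ = 1300428.57 mm³.
x̄ = 1769250.42/19499.16 = 90.73 mm; ȳ = 1300428.57/19499.16 = 66.69 mm.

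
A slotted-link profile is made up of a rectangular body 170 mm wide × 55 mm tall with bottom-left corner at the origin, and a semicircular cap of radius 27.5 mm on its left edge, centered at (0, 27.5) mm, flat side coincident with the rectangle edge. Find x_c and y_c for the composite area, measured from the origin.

x_c = 74.10 mm, y_c = 27.50 mm

rectangular body: A = 170 × 55 = 9350.00, centroid at (85.00, 27.50).
semicircular end: A = ½π·27.5² = 1187.91, centroid at (-11.67, 27.50).
ΣA = 10537.91 mm²
ΣAx_c = (9350.00)(85.00) + (1187.91)(-11.67) = 780885.42 mm³
ΣAy_c = (9350.00)(27.50) + (1187.91)(27.50) = 289792.65 mm³
x_c = 780885.42 / 10537.91 = 74.10 mm
y_c = 289792.65 / 10537.91 = 27.50 mm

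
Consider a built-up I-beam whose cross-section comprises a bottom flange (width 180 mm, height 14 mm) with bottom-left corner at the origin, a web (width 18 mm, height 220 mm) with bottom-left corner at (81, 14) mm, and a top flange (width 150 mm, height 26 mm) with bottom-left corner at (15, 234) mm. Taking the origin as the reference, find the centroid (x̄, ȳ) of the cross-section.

x̄ = 90.00 mm, ȳ = 141.81 mm

Part | A | x̄ᵢ | ȳᵢ | A·x̄ᵢ | A·ȳᵢ
bottom flange | 2520.00 | 90.00 | 7.00 | 226800.00 | 17640.00
web | 3960.00 | 90.00 | 124.00 | 356400.00 | 491040.00
top flange | 3900.00 | 90.00 | 247.00 | 351000.00 | 963300.00
Σ | 10380.00 |  |  | 934200.00 | 1471980.00
x̄ = 934200.00 / 10380.00 = 90.00 mm
ȳ = 1471980.00 / 10380.00 = 141.81 mm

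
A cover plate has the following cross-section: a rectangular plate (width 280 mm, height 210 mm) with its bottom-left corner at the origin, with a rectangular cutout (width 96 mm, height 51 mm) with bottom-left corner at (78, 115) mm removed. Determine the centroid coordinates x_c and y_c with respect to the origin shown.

plate: A = 280 × 210 = 58800.00, centroid at (140.00, 105.00).
hole: A = −(96 × 51) = -4896.00, centroid at (126.00, 140.50).
ΣA = 53904.00 mm², ΣAx_c = 7615104.00 mm³, ΣAy_c = 5486112.00 mm³.
x_c = 7615104.00/53904.00 = 141.27 mm; y_c = 5486112.00/53904.00 = 101.78 mm.

x_c = 141.27 mm, y_c = 101.78 mm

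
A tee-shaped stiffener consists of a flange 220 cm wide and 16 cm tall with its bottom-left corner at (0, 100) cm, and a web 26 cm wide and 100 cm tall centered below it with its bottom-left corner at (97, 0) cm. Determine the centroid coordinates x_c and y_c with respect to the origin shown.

web: A = 26 × 100 = 2600.00, centroid at (110.00, 50.00).
flange: A = 220 × 16 = 3520.00, centroid at (110.00, 108.00).
ΣA = 6120.00 cm²
ΣAx_c = (2600.00)(110.00) + (3520.00)(110.00) = 673200.00 cm³
ΣAy_c = (2600.00)(50.00) + (3520.00)(108.00) = 510160.00 cm³
x_c = 673200.00 / 6120.00 = 110.00 cm
y_c = 510160.00 / 6120.00 = 83.36 cm

x_c = 110.00 cm, y_c = 83.36 cm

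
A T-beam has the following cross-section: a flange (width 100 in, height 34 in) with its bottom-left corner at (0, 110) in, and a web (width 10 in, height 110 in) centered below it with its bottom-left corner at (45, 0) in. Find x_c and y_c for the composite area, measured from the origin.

Part | A | x̄ᵢ | ȳᵢ | A·x̄ᵢ | A·ȳᵢ
web | 1100.00 | 50.00 | 55.00 | 55000.00 | 60500.00
flange | 3400.00 | 50.00 | 127.00 | 170000.00 | 431800.00
Σ | 4500.00 |  |  | 225000.00 | 492300.00
x_c = 225000.00 / 4500.00 = 50.00 in
y_c = 492300.00 / 4500.00 = 109.40 in

x_c = 50.00 in, y_c = 109.40 in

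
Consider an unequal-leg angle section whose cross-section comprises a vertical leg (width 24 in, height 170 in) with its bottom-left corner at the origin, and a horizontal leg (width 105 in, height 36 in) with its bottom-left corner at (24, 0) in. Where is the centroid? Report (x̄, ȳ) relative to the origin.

Part | A | x̄ᵢ | ȳᵢ | A·x̄ᵢ | A·ȳᵢ
vertical leg | 4080.00 | 12.00 | 85.00 | 48960.00 | 346800.00
horizontal leg | 3780.00 | 76.50 | 18.00 | 289170.00 | 68040.00
Σ | 7860.00 |  |  | 338130.00 | 414840.00
x̄ = 338130.00 / 7860.00 = 43.02 in
ȳ = 414840.00 / 7860.00 = 52.78 in

x̄ = 43.02 in, ȳ = 52.78 in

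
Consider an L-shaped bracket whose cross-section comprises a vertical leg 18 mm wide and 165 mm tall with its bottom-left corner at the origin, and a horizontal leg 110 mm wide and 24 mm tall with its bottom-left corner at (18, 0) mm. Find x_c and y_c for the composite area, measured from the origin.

x_c = 39.12 mm, y_c = 49.32 mm

Part | A | x̄ᵢ | ȳᵢ | A·x̄ᵢ | A·ȳᵢ
vertical leg | 2970.00 | 9.00 | 82.50 | 26730.00 | 245025.00
horizontal leg | 2640.00 | 73.00 | 12.00 | 192720.00 | 31680.00
Σ | 5610.00 |  |  | 219450.00 | 276705.00
x_c = 219450.00 / 5610.00 = 39.12 mm
y_c = 276705.00 / 5610.00 = 49.32 mm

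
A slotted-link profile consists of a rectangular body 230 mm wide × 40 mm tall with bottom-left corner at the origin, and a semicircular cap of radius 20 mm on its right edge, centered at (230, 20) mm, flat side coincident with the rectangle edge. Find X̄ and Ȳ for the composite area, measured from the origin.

rectangular body: A = 230 × 40 = 9200.00, centroid at (115.00, 20.00).
semicircular end: A = ½π·20² = 628.32, centroid at (238.49, 20.00).
ΣA = 9828.32 mm², ΣAX̄ = 1207846.60 mm³, ΣAȲ = 196566.37 mm³.
X̄ = 1207846.60/9828.32 = 122.89 mm; Ȳ = 196566.37/9828.32 = 20.00 mm.

X̄ = 122.89 mm, Ȳ = 20.00 mm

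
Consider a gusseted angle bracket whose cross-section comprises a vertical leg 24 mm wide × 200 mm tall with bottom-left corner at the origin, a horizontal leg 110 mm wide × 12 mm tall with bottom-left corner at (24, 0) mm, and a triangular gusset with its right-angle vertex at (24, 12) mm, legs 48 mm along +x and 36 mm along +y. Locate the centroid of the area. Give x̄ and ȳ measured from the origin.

x̄ = 28.13 mm, ȳ = 72.83 mm

vertical leg: A = 24 × 200 = 4800.00, centroid at (12.00, 100.00).
horizontal leg: A = 110 × 12 = 1320.00, centroid at (79.00, 6.00).
gusset: A = ½·48·36 = 864.00, centroid at (40.00, 24.00).
ΣA = 6984.00 mm², ΣAx̄ = 196440.00 mm³, ΣAȳ = 508656.00 mm³.
x̄ = 196440.00/6984.00 = 28.13 mm; ȳ = 508656.00/6984.00 = 72.83 mm.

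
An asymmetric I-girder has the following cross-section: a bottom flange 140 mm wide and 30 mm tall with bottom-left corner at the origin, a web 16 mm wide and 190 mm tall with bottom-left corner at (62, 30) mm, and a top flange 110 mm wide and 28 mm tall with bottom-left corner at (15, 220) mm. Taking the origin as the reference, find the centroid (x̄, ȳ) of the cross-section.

x̄ = 70.00 mm, ȳ = 112.76 mm

bottom flange: A = 140 × 30 = 4200.00, centroid at (70.00, 15.00).
web: A = 16 × 190 = 3040.00, centroid at (70.00, 125.00).
top flange: A = 110 × 28 = 3080.00, centroid at (70.00, 234.00).
ΣA = 10320.00 mm², ΣAx̄ = 722400.00 mm³, ΣAȳ = 1163720.00 mm³.
x̄ = 722400.00/10320.00 = 70.00 mm; ȳ = 1163720.00/10320.00 = 112.76 mm.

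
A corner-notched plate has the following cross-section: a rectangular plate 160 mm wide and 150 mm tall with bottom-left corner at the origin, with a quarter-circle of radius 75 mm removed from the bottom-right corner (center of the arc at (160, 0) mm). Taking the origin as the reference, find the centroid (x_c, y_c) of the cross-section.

x_c = 69.13 mm, y_c = 84.74 mm

plate: A = 160 × 150 = 24000.00, centroid at (80.00, 75.00).
removed quarter-circle: A = −¼π·75² = -4417.86, centroid at (128.17, 31.83).
ΣA = 19582.14 mm², ΣAx_c = 1353766.65 mm³, ΣAy_c = 1659375.00 mm³.
x_c = 1353766.65/19582.14 = 69.13 mm; y_c = 1659375.00/19582.14 = 84.74 mm.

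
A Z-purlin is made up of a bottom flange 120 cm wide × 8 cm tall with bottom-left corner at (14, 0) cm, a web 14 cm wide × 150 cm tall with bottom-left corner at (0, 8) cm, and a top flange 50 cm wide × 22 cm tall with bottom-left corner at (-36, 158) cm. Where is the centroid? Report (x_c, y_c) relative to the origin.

bottom flange: A = 120 × 8 = 960.00, centroid at (74.00, 4.00).
web: A = 14 × 150 = 2100.00, centroid at (7.00, 83.00).
top flange: A = 50 × 22 = 1100.00, centroid at (-11.00, 169.00).
ΣA = 4160.00 cm²
ΣAx_c = (960.00)(74.00) + (2100.00)(7.00) + (1100.00)(-11.00) = 73640.00 cm³
ΣAy_c = (960.00)(4.00) + (2100.00)(83.00) + (1100.00)(169.00) = 364040.00 cm³
x_c = 73640.00 / 4160.00 = 17.70 cm
y_c = 364040.00 / 4160.00 = 87.51 cm

x_c = 17.70 cm, y_c = 87.51 cm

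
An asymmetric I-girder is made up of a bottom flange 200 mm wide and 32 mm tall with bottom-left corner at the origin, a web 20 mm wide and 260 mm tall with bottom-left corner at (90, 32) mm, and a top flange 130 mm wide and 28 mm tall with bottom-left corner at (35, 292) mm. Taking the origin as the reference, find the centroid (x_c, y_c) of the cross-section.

bottom flange: A = 200 × 32 = 6400.00, centroid at (100.00, 16.00).
web: A = 20 × 260 = 5200.00, centroid at (100.00, 162.00).
top flange: A = 130 × 28 = 3640.00, centroid at (100.00, 306.00).
ΣA = 15240.00 mm²
ΣAx_c = (6400.00)(100.00) + (5200.00)(100.00) + (3640.00)(100.00) = 1524000.00 mm³
ΣAy_c = (6400.00)(16.00) + (5200.00)(162.00) + (3640.00)(306.00) = 2058640.00 mm³
x_c = 1524000.00 / 15240.00 = 100.00 mm
y_c = 2058640.00 / 15240.00 = 135.08 mm

x_c = 100.00 mm, y_c = 135.08 mm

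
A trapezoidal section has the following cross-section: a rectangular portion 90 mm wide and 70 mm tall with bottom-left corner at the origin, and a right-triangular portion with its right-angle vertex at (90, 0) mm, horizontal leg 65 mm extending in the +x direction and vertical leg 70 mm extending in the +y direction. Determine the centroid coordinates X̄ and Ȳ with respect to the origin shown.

rectangular portion: A = 90 × 70 = 6300.00, centroid at (45.00, 35.00).
triangular portion: A = ½·65·70 = 2275.00, centroid at (111.67, 23.33).
ΣA = 8575.00 mm²
ΣAX̄ = (6300.00)(45.00) + (2275.00)(111.67) = 537541.67 mm³
ΣAȲ = (6300.00)(35.00) + (2275.00)(23.33) = 273583.33 mm³
X̄ = 537541.67 / 8575.00 = 62.69 mm
Ȳ = 273583.33 / 8575.00 = 31.90 mm

X̄ = 62.69 mm, Ȳ = 31.90 mm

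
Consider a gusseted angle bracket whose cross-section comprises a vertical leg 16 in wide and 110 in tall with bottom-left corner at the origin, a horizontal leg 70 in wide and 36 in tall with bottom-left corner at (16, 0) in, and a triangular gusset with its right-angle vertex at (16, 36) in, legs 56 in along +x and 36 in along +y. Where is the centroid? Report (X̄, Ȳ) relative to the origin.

vertical leg: A = 16 × 110 = 1760.00, centroid at (8.00, 55.00).
horizontal leg: A = 70 × 36 = 2520.00, centroid at (51.00, 18.00).
gusset: A = ½·56·36 = 1008.00, centroid at (34.67, 48.00).
ΣA = 5288.00 in², ΣAX̄ = 177544.00 in³, ΣAȲ = 190544.00 in³.
X̄ = 177544.00/5288.00 = 33.57 in; Ȳ = 190544.00/5288.00 = 36.03 in.

X̄ = 33.57 in, Ȳ = 36.03 in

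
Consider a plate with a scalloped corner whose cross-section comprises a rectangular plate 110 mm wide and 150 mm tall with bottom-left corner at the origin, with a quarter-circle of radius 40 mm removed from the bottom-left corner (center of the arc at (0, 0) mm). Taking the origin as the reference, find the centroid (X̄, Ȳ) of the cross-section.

X̄ = 58.13 mm, Ȳ = 79.78 mm

Part | A | x̄ᵢ | ȳᵢ | A·x̄ᵢ | A·ȳᵢ
plate | 16500.00 | 55.00 | 75.00 | 907500.00 | 1237500.00
removed quarter-circle | -1256.64 | 16.98 | 16.98 | -21333.33 | -21333.33
Σ | 15243.36 |  |  | 886166.67 | 1216166.67
X̄ = 886166.67 / 15243.36 = 58.13 mm
Ȳ = 1216166.67 / 15243.36 = 79.78 mm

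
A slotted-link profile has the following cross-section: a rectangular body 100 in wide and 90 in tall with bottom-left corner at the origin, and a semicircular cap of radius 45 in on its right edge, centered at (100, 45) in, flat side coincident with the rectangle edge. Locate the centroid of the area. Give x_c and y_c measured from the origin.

x_c = 68.04 in, y_c = 45.00 in

rectangular body: A = 100 × 90 = 9000.00, centroid at (50.00, 45.00).
semicircular end: A = ½π·45² = 3180.86, centroid at (119.10, 45.00).
ΣA = 12180.86 in²
ΣAx_c = (9000.00)(50.00) + (3180.86)(119.10) = 828836.26 in³
ΣAy_c = (9000.00)(45.00) + (3180.86)(45.00) = 548138.82 in³
x_c = 828836.26 / 12180.86 = 68.04 in
y_c = 548138.82 / 12180.86 = 45.00 in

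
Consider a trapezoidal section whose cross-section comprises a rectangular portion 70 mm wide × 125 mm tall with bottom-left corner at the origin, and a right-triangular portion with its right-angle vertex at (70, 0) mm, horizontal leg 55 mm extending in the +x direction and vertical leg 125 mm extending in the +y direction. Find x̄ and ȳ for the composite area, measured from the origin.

rectangular portion: A = 70 × 125 = 8750.00, centroid at (35.00, 62.50).
triangular portion: A = ½·55·125 = 3437.50, centroid at (88.33, 41.67).
ΣA = 12187.50 mm²
ΣAx̄ = (8750.00)(35.00) + (3437.50)(88.33) = 609895.83 mm³
ΣAȳ = (8750.00)(62.50) + (3437.50)(41.67) = 690104.17 mm³
x̄ = 609895.83 / 12187.50 = 50.04 mm
ȳ = 690104.17 / 12187.50 = 56.62 mm

x̄ = 50.04 mm, ȳ = 56.62 mm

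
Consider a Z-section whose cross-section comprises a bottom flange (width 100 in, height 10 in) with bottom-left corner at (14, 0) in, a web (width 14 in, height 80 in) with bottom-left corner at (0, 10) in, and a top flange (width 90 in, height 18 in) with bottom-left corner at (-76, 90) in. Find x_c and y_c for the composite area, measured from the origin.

x_c = 5.78 in, y_c = 59.19 in

Part | A | x̄ᵢ | ȳᵢ | A·x̄ᵢ | A·ȳᵢ
bottom flange | 1000.00 | 64.00 | 5.00 | 64000.00 | 5000.00
web | 1120.00 | 7.00 | 50.00 | 7840.00 | 56000.00
top flange | 1620.00 | -31.00 | 99.00 | -50220.00 | 160380.00
Σ | 3740.00 |  |  | 21620.00 | 221380.00
x_c = 21620.00 / 3740.00 = 5.78 in
y_c = 221380.00 / 3740.00 = 59.19 in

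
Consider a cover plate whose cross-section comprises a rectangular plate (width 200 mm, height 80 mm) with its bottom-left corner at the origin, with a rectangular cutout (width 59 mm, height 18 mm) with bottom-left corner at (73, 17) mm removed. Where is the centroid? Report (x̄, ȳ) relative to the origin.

plate: A = 200 × 80 = 16000.00, centroid at (100.00, 40.00).
hole: A = −(59 × 18) = -1062.00, centroid at (102.50, 26.00).
ΣA = 14938.00 mm², ΣAx̄ = 1491145.00 mm³, ΣAȳ = 612388.00 mm³.
x̄ = 1491145.00/14938.00 = 99.82 mm; ȳ = 612388.00/14938.00 = 41.00 mm.

x̄ = 99.82 mm, ȳ = 41.00 mm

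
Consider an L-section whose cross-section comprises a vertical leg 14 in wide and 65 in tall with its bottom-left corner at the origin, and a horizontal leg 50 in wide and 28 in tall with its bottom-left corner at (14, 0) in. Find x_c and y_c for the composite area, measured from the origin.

x_c = 26.39 in, y_c = 21.29 in

vertical leg: A = 14 × 65 = 910.00, centroid at (7.00, 32.50).
horizontal leg: A = 50 × 28 = 1400.00, centroid at (39.00, 14.00).
ΣA = 2310.00 in², ΣAx_c = 60970.00 in³, ΣAy_c = 49175.00 in³.
x_c = 60970.00/2310.00 = 26.39 in; y_c = 49175.00/2310.00 = 21.29 in.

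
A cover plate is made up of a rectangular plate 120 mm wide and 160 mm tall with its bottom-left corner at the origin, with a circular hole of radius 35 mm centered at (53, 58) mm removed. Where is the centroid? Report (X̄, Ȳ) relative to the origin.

plate: A = 120 × 160 = 19200.00, centroid at (60.00, 80.00).
hole: A = −π·35² = -3848.45, centroid at (53.00, 58.00).
ΣA = 15351.55 mm²
ΣAX̄ = (19200.00)(60.00) + (-3848.45)(53.00) = 948032.10 mm³
ΣAȲ = (19200.00)(80.00) + (-3848.45)(58.00) = 1312789.84 mm³
X̄ = 948032.10 / 15351.55 = 61.75 mm
Ȳ = 1312789.84 / 15351.55 = 85.52 mm

X̄ = 61.75 mm, Ȳ = 85.52 mm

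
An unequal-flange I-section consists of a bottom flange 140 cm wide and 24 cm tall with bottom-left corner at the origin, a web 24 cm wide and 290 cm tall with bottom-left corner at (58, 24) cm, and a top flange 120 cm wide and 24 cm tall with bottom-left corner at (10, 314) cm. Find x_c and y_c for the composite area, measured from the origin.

Part | A | x̄ᵢ | ȳᵢ | A·x̄ᵢ | A·ȳᵢ
bottom flange | 3360.00 | 70.00 | 12.00 | 235200.00 | 40320.00
web | 6960.00 | 70.00 | 169.00 | 487200.00 | 1176240.00
top flange | 2880.00 | 70.00 | 326.00 | 201600.00 | 938880.00
Σ | 13200.00 |  |  | 924000.00 | 2155440.00
x_c = 924000.00 / 13200.00 = 70.00 cm
y_c = 2155440.00 / 13200.00 = 163.29 cm

x_c = 70.00 cm, y_c = 163.29 cm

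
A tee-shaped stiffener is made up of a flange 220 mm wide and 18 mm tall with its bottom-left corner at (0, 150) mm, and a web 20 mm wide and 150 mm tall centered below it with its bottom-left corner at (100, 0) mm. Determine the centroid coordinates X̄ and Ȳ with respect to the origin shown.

Part | A | x̄ᵢ | ȳᵢ | A·x̄ᵢ | A·ȳᵢ
web | 3000.00 | 110.00 | 75.00 | 330000.00 | 225000.00
flange | 3960.00 | 110.00 | 159.00 | 435600.00 | 629640.00
Σ | 6960.00 |  |  | 765600.00 | 854640.00
X̄ = 765600.00 / 6960.00 = 110.00 mm
Ȳ = 854640.00 / 6960.00 = 122.79 mm

X̄ = 110.00 mm, Ȳ = 122.79 mm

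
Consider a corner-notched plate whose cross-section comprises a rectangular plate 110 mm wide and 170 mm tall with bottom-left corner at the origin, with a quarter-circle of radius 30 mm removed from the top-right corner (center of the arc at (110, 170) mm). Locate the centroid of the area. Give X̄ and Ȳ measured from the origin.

Part | A | x̄ᵢ | ȳᵢ | A·x̄ᵢ | A·ȳᵢ
plate | 18700.00 | 55.00 | 85.00 | 1028500.00 | 1589500.00
removed quarter-circle | -706.86 | 97.27 | 157.27 | -68754.42 | -111165.92
Σ | 17993.14 |  |  | 959745.58 | 1478334.08
X̄ = 959745.58 / 17993.14 = 53.34 mm
Ȳ = 1478334.08 / 17993.14 = 82.16 mm

X̄ = 53.34 mm, Ȳ = 82.16 mm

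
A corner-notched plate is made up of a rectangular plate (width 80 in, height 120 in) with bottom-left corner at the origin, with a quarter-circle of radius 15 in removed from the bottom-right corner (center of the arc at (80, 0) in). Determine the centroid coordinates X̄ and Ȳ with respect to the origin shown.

plate: A = 80 × 120 = 9600.00, centroid at (40.00, 60.00).
removed quarter-circle: A = −¼π·15² = -176.71, centroid at (73.63, 6.37).
ΣA = 9423.29 in², ΣAX̄ = 370987.83 in³, ΣAȲ = 574875.00 in³.
X̄ = 370987.83/9423.29 = 39.37 in; Ȳ = 574875.00/9423.29 = 61.01 in.

X̄ = 39.37 in, Ȳ = 61.01 in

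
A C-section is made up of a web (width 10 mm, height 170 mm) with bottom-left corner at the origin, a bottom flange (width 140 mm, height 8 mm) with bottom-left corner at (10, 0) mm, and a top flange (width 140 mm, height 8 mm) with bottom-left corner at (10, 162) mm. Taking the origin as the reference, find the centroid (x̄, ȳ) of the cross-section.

x̄ = 47.64 mm, ȳ = 85.00 mm

web: A = 10 × 170 = 1700.00, centroid at (5.00, 85.00).
bottom flange: A = 140 × 8 = 1120.00, centroid at (80.00, 4.00).
top flange: A = 140 × 8 = 1120.00, centroid at (80.00, 166.00).
ΣA = 3940.00 mm², ΣAx̄ = 187700.00 mm³, ΣAȳ = 334900.00 mm³.
x̄ = 187700.00/3940.00 = 47.64 mm; ȳ = 334900.00/3940.00 = 85.00 mm.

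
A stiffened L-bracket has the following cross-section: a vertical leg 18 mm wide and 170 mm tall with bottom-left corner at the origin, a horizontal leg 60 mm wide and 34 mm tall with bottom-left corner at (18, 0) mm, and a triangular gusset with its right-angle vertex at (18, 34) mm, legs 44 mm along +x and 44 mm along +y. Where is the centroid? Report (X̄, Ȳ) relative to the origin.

X̄ = 25.89 mm, Ȳ = 56.34 mm

vertical leg: A = 18 × 170 = 3060.00, centroid at (9.00, 85.00).
horizontal leg: A = 60 × 34 = 2040.00, centroid at (48.00, 17.00).
gusset: A = ½·44·44 = 968.00, centroid at (32.67, 48.67).
ΣA = 6068.00 mm²
ΣAX̄ = (3060.00)(9.00) + (2040.00)(48.00) + (968.00)(32.67) = 157081.33 mm³
ΣAȲ = (3060.00)(85.00) + (2040.00)(17.00) + (968.00)(48.67) = 341889.33 mm³
X̄ = 157081.33 / 6068.00 = 25.89 mm
Ȳ = 341889.33 / 6068.00 = 56.34 mm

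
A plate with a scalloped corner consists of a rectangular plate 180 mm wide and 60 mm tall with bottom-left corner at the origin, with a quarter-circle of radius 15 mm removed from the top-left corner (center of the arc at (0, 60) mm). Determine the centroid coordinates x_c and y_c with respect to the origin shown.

x_c = 91.39 mm, y_c = 29.61 mm

plate: A = 180 × 60 = 10800.00, centroid at (90.00, 30.00).
removed quarter-circle: A = −¼π·15² = -176.71, centroid at (6.37, 53.63).
ΣA = 10623.29 mm², ΣAx_c = 970875.00 mm³, ΣAy_c = 314522.12 mm³.
x_c = 970875.00/10623.29 = 91.39 mm; y_c = 314522.12/10623.29 = 29.61 mm.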